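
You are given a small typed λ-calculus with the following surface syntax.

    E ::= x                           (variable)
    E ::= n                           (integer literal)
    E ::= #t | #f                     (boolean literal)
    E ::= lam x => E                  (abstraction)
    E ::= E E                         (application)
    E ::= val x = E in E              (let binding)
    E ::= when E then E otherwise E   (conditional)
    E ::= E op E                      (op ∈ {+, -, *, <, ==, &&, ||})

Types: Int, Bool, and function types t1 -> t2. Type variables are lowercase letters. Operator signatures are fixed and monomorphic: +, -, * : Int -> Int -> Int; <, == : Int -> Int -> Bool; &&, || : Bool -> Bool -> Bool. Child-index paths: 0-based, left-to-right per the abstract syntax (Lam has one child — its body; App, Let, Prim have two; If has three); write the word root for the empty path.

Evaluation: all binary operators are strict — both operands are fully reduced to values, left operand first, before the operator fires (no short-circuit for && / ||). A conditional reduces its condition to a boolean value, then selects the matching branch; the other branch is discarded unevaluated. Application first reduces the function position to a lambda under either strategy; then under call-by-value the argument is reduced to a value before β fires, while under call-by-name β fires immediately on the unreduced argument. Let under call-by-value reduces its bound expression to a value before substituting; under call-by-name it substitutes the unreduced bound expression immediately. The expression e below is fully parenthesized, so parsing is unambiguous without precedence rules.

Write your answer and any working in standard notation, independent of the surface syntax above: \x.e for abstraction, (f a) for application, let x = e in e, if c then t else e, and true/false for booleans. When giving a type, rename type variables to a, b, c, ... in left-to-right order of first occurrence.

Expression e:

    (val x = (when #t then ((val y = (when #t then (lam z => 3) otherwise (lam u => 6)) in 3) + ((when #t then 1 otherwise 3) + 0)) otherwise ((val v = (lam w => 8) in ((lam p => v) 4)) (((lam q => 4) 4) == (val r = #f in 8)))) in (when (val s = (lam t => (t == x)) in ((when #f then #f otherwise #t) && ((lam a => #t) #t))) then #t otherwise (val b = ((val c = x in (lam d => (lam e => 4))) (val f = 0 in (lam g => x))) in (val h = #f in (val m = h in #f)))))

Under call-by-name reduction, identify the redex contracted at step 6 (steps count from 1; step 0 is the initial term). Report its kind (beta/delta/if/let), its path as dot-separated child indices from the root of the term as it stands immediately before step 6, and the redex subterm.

Working:
step 0: (let x = (if true then ((let y = (if true then (\z.3) else (\u.6)) in 3) + ((if true then 1 else 3) + 0)) else ((let v = (\w.8) in ((\p.v) 4)) (((\q.4) 4) == (let r = false in 8)))) in (if (let s = (\t.(t == x)) in ((if false then false else true) && ((\a.true) true))) then true else (let b = ((let c = x in (\d.(\e.4))) (let f = 0 in (\g.x))) in (let h = false in (let m = h in false)))))
step 1: [let@root] (if (let s = (\t.(t == (if true then ((let y = (if true then (\z.3) else (\u.6)) in 3) + ((if true then 1 else 3) + 0)) else ((let v = (\w.8) in ((\p.v) 4)) (((\q.4) 4) == (let r = false in 8)))))) in ((if false then false else true) && ((\a.true) true))) then true else (let b = ((let c = (if true then ((let y = (if true then (\z.3) else (\u.6)) in 3) + ((if true then 1 else 3) + 0)) else ((let v = (\w.8) in ((\p.v) 4)) (((\q.4) 4) == (let r = false in 8)))) in (\d.(\e.4))) (let f = 0 in (\g.(if true then ((let y = (if true then (\z.3) else (\u.6)) in 3) + ((if true then 1 else 3) + 0)) else ((let v = (\w.8) in ((\p.v) 4)) (((\q.4) 4) == (let r = false in 8))))))) in (let h = false in (let m = h in false))))
step 2: [let@0] (if ((if false then false else true) && ((\a.true) true)) then true else (let b = ((let c = (if true then ((let y = (if true then (\z.3) else (\u.6)) in 3) + ((if true then 1 else 3) + 0)) else ((let v = (\w.8) in ((\p.v) 4)) (((\q.4) 4) == (let r = false in 8)))) in (\d.(\e.4))) (let f = 0 in (\g.(if true then ((let y = (if true then (\z.3) else (\u.6)) in 3) + ((if true then 1 else 3) + 0)) else ((let v = (\w.8) in ((\p.v) 4)) (((\q.4) 4) == (let r = false in 8))))))) in (let h = false in (let m = h in false))))
step 3: [if@0.0] (if (true && ((\a.true) true)) then true else (let b = ((let c = (if true then ((let y = (if true then (\z.3) else (\u.6)) in 3) + ((if true then 1 else 3) + 0)) else ((let v = (\w.8) in ((\p.v) 4)) (((\q.4) 4) == (let r = false in 8)))) in (\d.(\e.4))) (let f = 0 in (\g.(if true then ((let y = (if true then (\z.3) else (\u.6)) in 3) + ((if true then 1 else 3) + 0)) else ((let v = (\w.8) in ((\p.v) 4)) (((\q.4) 4) == (let r = false in 8))))))) in (let h = false in (let m = h in false))))
step 4: [beta@0.1] (if (true && true) then true else (let b = ((let c = (if true then ((let y = (if true then (\z.3) else (\u.6)) in 3) + ((if true then 1 else 3) + 0)) else ((let v = (\w.8) in ((\p.v) 4)) (((\q.4) 4) == (let r = false in 8)))) in (\d.(\e.4))) (let f = 0 in (\g.(if true then ((let y = (if true then (\z.3) else (\u.6)) in 3) + ((if true then 1 else 3) + 0)) else ((let v = (\w.8) in ((\p.v) 4)) (((\q.4) 4) == (let r = false in 8))))))) in (let h = false in (let m = h in false))))
step 5: [delta@0] (if true then true else (let b = ((let c = (if true then ((let y = (if true then (\z.3) else (\u.6)) in 3) + ((if true then 1 else 3) + 0)) else ((let v = (\w.8) in ((\p.v) 4)) (((\q.4) 4) == (let r = false in 8)))) in (\d.(\e.4))) (let f = 0 in (\g.(if true then ((let y = (if true then (\z.3) else (\u.6)) in 3) + ((if true then 1 else 3) + 0)) else ((let v = (\w.8) in ((\p.v) 4)) (((\q.4) 4) == (let r = false in 8))))))) in (let h = false in (let m = h in false))))
step 6: [if@root] true

Answer: if at root : (if true then true else (let b = ((let c = (if true then ((let y = (if true then (\z.3) else (\u.6)) in 3) + ((if true then 1 else 3) + 0)) else ((let v = (\w.8) in ((\p.v) 4)) (((\q.4) 4) == (let r = false in 8)))) in (\d.(\e.4))) (let f = 0 in (\g.(if true then ((let y = (if true then (\z.3) else (\u.6)) in 3) + ((if true then 1 else 3) + 0)) else ((let v = (\w.8) in ((\p.v) 4)) (((\q.4) 4) == (let r = false in 8))))))) in (let h = false in (let m = h in false))))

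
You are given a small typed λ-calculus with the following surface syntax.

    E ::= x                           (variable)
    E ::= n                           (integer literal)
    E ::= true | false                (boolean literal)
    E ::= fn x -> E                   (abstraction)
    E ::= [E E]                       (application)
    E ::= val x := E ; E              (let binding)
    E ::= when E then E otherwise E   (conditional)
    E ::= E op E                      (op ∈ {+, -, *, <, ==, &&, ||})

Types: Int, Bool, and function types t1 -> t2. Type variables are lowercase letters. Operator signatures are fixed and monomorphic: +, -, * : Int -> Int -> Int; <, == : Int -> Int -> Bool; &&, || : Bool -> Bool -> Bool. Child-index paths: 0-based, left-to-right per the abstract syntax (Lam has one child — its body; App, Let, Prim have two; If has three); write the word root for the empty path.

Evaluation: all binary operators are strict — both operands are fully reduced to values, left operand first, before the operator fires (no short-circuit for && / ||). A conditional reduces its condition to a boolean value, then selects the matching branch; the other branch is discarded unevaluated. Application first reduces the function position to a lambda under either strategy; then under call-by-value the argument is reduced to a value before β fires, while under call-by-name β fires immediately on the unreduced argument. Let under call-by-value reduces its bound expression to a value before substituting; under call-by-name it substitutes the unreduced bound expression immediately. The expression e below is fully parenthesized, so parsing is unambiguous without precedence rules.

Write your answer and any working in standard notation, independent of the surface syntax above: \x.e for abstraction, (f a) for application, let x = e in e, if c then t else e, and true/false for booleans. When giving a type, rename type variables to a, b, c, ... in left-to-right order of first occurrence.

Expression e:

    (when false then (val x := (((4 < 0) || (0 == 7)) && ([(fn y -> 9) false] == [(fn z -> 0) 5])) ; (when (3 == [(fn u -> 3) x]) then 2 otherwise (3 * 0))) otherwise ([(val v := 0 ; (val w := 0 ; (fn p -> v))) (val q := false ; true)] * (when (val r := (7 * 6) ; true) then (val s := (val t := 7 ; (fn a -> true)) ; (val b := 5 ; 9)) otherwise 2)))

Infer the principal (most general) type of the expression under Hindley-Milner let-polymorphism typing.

Answer: Int

Working:
  unify Bool ~ Bool
  unify Int ~ Int
  unify Int ~ Int
  unify Bool ~ Bool
  unify Int ~ Int
  unify Int ~ Int
  unify Bool ~ Bool
  unify Bool ~ Bool
\y._ : a -> Int
  unify a -> Int ~ Bool -> b
  unify a ~ Bool
  unify Int ~ b
_ _ : Int
  unify Int ~ Int
\z._ : c -> Int
  unify c -> Int ~ Int -> d
  unify c ~ Int
  unify Int ~ d
_ _ : Int
  unify Int ~ Int
  unify Bool ~ Bool
let x : Bool
  unify Int ~ Int
\u._ : e -> Int
x : Bool
  unify e -> Int ~ Bool -> f
  unify e ~ Bool
  unify Int ~ f
_ _ : Int
  unify Int ~ Int
  unify Bool ~ Bool
  unify Int ~ Int
  unify Int ~ Int
  unify Int ~ Int
let v : Int
let w : Int
v : Int
\p._ : g -> Int
let q : Bool
  unify g -> Int ~ Bool -> h
  unify g ~ Bool
  unify Int ~ h
_ _ : Int
  unify Int ~ Int
  unify Int ~ Int
  unify Int ~ Int
let r : Int
  unify Bool ~ Bool
let t : Int
\a._ : i -> Bool
let s : forall. i -> Bool
let b : Int
  unify Int ~ Int
  unify Int ~ Int
  unify Int ~ Int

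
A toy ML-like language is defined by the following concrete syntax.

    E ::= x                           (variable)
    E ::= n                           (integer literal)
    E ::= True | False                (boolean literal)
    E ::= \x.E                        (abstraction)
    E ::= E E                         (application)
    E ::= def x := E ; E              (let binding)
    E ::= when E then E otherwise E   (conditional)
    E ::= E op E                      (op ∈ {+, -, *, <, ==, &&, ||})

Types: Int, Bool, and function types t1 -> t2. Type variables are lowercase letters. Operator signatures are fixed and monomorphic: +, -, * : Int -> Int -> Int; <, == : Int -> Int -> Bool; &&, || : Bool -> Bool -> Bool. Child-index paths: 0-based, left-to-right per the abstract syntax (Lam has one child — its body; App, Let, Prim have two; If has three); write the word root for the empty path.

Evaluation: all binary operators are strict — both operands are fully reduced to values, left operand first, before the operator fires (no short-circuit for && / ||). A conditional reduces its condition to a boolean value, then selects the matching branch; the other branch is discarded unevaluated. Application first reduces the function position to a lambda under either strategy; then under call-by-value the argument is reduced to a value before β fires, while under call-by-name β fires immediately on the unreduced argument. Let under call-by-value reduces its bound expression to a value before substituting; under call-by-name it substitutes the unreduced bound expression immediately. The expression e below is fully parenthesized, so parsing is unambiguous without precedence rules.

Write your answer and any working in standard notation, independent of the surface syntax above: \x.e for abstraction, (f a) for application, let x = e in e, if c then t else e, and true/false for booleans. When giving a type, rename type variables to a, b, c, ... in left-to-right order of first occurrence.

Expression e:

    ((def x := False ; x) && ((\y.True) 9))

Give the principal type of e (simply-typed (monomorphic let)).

Working:
let x : Bool
x : Bool
  unify Bool ~ Bool
\y._ : a -> Bool
  unify a -> Bool ~ Int -> b
  unify a ~ Int
  unify Bool ~ b
_ _ : Bool
  unify Bool ~ Bool

Answer: Bool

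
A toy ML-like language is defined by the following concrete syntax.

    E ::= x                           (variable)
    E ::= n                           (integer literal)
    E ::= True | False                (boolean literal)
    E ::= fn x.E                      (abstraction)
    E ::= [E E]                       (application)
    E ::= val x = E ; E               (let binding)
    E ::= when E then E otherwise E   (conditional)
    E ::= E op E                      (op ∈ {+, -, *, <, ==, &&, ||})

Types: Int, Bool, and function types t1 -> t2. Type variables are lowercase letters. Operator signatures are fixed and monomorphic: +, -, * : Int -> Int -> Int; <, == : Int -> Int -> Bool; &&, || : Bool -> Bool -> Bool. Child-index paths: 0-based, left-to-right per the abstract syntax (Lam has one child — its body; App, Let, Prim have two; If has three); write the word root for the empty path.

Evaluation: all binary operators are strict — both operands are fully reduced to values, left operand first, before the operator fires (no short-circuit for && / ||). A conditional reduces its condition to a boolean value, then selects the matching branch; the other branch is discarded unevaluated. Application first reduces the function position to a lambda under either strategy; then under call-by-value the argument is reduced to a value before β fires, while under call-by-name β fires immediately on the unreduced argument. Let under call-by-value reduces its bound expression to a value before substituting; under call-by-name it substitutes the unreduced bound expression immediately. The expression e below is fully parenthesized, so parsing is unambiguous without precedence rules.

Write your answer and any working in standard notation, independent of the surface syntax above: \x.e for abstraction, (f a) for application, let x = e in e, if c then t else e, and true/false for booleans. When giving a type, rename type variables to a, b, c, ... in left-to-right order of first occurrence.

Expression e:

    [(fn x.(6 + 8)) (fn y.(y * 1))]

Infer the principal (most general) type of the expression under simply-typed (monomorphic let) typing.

Answer: Int

Working:
  unify Int ~ Int
  unify Int ~ Int
\x._ : a -> Int
y : b
  unify b ~ Int
  unify Int ~ Int
\y._ : Int -> Int
  unify a -> Int ~ (Int -> Int) -> c
  unify a ~ Int -> Int
  unify Int ~ c
_ _ : Int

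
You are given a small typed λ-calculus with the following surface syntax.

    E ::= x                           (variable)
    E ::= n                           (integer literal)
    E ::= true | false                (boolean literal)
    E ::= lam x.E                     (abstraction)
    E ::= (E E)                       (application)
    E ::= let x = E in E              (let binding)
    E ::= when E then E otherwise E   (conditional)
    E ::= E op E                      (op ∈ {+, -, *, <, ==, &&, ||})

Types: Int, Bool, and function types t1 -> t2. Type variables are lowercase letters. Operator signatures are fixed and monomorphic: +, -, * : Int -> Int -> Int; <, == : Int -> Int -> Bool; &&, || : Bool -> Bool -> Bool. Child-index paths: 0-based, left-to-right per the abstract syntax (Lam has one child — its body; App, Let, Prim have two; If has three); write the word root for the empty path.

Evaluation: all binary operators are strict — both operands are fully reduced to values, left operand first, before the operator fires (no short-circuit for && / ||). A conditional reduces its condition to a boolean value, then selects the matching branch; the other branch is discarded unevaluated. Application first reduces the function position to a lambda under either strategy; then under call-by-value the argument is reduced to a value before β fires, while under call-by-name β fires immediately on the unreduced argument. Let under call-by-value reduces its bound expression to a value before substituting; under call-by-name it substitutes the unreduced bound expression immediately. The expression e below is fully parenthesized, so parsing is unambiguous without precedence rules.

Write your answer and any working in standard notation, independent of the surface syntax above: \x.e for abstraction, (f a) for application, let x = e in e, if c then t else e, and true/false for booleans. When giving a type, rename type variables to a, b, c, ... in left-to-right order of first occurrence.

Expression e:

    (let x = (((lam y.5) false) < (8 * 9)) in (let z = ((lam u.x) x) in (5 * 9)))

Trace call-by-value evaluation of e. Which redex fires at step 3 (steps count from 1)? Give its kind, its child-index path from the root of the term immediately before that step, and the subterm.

Answer: delta at 0 : (5 < 72)

Working:
step 0: (let x = (((\y.5) false) < (8 * 9)) in (let z = ((\u.x) x) in (5 * 9)))
step 1: [beta@0.0] (let x = (5 < (8 * 9)) in (let z = ((\u.x) x) in (5 * 9)))
step 2: [delta@0.1] (let x = (5 < 72) in (let z = ((\u.x) x) in (5 * 9)))
step 3: [delta@0] (let x = true in (let z = ((\u.x) x) in (5 * 9)))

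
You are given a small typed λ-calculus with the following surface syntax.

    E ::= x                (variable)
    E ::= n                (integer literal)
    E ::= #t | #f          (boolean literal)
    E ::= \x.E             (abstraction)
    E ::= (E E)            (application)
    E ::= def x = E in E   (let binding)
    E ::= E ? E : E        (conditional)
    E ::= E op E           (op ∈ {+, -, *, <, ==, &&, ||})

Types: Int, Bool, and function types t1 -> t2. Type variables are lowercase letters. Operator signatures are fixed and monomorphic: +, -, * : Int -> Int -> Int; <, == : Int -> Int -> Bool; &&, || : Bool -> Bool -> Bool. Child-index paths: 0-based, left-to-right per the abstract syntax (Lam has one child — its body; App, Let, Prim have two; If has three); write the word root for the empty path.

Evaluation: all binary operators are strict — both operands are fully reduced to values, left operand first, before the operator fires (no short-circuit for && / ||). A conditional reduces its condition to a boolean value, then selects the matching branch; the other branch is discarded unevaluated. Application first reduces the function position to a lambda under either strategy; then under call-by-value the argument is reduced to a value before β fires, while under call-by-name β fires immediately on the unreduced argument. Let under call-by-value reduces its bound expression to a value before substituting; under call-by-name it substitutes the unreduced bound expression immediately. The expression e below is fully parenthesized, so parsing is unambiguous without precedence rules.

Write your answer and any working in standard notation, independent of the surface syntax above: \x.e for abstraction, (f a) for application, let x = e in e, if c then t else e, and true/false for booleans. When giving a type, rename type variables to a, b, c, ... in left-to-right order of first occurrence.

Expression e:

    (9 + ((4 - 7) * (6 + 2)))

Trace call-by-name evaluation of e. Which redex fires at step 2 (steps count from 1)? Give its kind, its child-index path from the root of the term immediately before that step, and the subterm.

Trace:
step 0: (9 + ((4 - 7) * (6 + 2)))
step 1: [delta@1.0] (9 + (-3 * (6 + 2)))
step 2: [delta@1.1] (9 + (-3 * 8))

Answer: delta at 1.1 : (6 + 2)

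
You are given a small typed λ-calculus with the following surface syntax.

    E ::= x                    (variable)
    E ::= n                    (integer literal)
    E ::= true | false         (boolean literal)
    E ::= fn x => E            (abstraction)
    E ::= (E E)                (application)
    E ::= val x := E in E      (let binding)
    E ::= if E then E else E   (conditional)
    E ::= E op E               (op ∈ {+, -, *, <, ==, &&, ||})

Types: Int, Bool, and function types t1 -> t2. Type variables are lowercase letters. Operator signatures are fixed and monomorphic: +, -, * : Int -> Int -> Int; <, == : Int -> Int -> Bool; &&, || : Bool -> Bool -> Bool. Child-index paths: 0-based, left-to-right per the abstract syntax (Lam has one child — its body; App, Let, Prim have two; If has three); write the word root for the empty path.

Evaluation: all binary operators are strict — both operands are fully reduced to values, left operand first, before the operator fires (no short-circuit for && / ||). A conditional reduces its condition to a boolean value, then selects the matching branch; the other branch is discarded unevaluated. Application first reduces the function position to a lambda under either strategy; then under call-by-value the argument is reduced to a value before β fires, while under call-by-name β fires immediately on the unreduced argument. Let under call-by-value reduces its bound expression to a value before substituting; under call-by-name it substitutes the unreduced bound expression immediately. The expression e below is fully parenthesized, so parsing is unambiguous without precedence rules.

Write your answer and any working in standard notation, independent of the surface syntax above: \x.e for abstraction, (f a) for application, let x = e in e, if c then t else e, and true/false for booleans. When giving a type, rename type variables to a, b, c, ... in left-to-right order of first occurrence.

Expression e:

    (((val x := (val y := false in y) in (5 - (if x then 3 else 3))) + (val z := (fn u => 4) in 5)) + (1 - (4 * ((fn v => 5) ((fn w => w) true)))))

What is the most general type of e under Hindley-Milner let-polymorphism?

Derivation:
let y : Bool
y : Bool
let x : Bool
  unify Int ~ Int
x : Bool
  unify Bool ~ Bool
  unify Int ~ Int
  unify Int ~ Int
  unify Int ~ Int
\u._ : a -> Int
let z : forall. a -> Int
  unify Int ~ Int
  unify Int ~ Int
  unify Int ~ Int
  unify Int ~ Int
\v._ : b -> Int
w : c
\w._ : c -> c
  unify c -> c ~ Bool -> d
  unify c ~ Bool
  unify Bool ~ d
_ _ : Bool
  unify b -> Int ~ Bool -> e
  unify b ~ Bool
  unify Int ~ e
_ _ : Int
  unify Int ~ Int
  unify Int ~ Int
  unify Int ~ Int

Answer: Int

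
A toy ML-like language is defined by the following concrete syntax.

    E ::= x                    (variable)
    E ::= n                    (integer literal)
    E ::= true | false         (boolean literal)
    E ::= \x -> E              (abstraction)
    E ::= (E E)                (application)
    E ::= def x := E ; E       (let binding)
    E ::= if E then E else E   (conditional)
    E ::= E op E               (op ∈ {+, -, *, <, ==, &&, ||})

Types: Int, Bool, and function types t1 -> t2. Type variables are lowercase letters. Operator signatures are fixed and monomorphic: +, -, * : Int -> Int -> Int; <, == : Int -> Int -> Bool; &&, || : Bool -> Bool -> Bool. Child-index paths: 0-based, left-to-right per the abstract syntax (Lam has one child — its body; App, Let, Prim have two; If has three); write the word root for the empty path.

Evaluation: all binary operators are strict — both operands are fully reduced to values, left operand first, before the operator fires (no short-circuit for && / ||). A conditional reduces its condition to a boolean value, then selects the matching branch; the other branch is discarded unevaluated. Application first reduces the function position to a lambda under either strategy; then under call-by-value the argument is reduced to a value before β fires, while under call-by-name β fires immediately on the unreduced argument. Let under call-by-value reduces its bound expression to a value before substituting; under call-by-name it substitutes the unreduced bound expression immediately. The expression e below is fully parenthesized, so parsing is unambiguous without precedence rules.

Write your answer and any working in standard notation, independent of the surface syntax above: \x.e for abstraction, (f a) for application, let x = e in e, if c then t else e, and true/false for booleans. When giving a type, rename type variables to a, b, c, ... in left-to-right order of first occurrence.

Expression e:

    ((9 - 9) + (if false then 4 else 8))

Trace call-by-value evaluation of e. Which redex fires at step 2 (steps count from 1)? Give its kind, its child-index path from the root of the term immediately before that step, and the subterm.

Answer: if at 1 : (if false then 4 else 8)

Working:
step 0: ((9 - 9) + (if false then 4 else 8))
step 1: [delta@0] (0 + (if false then 4 else 8))
step 2: [if@1] (0 + 8)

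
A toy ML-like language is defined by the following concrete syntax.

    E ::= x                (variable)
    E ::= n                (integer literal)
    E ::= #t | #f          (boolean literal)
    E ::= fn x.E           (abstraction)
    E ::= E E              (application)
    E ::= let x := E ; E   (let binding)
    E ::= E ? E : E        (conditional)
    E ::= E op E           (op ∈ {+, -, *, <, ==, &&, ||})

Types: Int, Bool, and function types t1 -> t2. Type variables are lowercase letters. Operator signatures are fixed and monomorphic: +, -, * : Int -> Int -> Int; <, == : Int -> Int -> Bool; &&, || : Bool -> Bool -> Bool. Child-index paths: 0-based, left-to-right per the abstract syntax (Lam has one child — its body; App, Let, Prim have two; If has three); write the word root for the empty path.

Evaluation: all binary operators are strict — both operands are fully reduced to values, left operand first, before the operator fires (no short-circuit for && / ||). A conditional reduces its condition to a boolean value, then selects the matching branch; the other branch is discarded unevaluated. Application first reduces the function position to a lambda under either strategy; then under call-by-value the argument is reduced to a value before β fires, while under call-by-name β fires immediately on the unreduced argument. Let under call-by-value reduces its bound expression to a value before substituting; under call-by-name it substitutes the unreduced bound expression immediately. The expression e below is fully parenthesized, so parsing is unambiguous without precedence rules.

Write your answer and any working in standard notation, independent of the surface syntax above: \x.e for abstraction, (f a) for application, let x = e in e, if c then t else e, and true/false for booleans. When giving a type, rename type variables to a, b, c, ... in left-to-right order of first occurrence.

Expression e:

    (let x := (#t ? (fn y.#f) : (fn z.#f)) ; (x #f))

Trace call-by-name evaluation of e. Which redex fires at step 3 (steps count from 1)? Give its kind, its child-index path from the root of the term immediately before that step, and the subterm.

Trace:
step 0: (let x = (if true then (\y.false) else (\z.false)) in (x false))
step 1: [let@root] ((if true then (\y.false) else (\z.false)) false)
step 2: [if@0] ((\y.false) false)
step 3: [beta@root] false

Answer: beta at root : ((\y.false) false)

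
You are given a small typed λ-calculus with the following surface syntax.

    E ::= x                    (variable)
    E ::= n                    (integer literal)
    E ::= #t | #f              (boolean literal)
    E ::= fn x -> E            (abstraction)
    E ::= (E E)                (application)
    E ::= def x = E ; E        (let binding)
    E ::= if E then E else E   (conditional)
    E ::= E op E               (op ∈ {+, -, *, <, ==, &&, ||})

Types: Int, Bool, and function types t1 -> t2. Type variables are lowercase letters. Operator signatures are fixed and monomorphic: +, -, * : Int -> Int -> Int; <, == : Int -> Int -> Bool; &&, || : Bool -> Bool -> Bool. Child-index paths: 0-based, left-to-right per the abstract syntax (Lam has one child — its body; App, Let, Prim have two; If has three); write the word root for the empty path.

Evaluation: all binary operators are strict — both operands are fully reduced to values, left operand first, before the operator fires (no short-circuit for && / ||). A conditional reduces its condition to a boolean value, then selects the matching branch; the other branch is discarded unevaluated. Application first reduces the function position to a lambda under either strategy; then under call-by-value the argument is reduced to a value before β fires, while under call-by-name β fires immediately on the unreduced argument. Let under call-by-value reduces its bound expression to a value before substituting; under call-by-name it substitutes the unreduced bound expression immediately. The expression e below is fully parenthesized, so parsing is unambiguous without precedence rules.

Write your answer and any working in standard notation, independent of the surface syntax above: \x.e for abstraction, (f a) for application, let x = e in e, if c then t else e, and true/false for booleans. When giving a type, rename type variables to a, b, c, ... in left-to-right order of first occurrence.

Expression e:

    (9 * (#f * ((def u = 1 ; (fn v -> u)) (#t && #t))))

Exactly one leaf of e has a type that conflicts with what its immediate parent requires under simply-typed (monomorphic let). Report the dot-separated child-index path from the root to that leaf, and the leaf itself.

Answer: 1.0 : false

Derivation:
  unify Int ~ Int
  unify Bool ~ Int
  FAIL: mismatch Bool ~ Int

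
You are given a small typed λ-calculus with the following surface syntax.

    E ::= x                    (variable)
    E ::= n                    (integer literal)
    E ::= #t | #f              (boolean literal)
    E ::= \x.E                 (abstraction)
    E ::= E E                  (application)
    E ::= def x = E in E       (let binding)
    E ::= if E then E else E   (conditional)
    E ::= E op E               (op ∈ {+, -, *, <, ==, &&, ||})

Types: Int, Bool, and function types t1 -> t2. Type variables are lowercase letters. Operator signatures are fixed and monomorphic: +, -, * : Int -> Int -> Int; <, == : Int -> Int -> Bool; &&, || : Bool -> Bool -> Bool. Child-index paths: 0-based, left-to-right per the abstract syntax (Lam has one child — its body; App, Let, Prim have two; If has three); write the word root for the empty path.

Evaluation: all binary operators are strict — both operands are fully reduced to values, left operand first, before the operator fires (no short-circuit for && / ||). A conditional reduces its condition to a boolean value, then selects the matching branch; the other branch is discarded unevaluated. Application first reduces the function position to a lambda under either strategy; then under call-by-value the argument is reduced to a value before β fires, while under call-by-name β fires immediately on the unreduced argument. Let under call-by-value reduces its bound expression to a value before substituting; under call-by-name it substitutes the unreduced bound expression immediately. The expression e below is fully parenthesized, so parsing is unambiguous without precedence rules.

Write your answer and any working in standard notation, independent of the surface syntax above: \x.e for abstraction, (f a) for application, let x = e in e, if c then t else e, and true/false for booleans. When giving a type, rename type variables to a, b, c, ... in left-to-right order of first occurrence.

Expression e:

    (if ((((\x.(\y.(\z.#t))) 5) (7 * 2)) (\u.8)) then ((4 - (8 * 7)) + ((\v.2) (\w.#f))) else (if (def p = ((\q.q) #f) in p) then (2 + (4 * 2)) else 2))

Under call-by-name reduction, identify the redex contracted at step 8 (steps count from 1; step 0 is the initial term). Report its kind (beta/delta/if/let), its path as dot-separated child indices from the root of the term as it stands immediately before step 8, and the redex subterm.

Trace:
step 0: (if ((((\x.(\y.(\z.true))) 5) (7 * 2)) (\u.8)) then ((4 - (8 * 7)) + ((\v.2) (\w.false))) else (if (let p = ((\q.q) false) in p) then (2 + (4 * 2)) else 2))
step 1: [beta@0.0.0] (if (((\y.(\z.true)) (7 * 2)) (\u.8)) then ((4 - (8 * 7)) + ((\v.2) (\w.false))) else (if (let p = ((\q.q) false) in p) then (2 + (4 * 2)) else 2))
step 2: [beta@0.0] (if ((\z.true) (\u.8)) then ((4 - (8 * 7)) + ((\v.2) (\w.false))) else (if (let p = ((\q.q) false) in p) then (2 + (4 * 2)) else 2))
step 3: [beta@0] (if true then ((4 - (8 * 7)) + ((\v.2) (\w.false))) else (if (let p = ((\q.q) false) in p) then (2 + (4 * 2)) else 2))
step 4: [if@root] ((4 - (8 * 7)) + ((\v.2) (\w.false)))
step 5: [delta@0.1] ((4 - 56) + ((\v.2) (\w.false)))
step 6: [delta@0] (-52 + ((\v.2) (\w.false)))
step 7: [beta@1] (-52 + 2)
step 8: [delta@root] -50

Answer: delta at root : (-52 + 2)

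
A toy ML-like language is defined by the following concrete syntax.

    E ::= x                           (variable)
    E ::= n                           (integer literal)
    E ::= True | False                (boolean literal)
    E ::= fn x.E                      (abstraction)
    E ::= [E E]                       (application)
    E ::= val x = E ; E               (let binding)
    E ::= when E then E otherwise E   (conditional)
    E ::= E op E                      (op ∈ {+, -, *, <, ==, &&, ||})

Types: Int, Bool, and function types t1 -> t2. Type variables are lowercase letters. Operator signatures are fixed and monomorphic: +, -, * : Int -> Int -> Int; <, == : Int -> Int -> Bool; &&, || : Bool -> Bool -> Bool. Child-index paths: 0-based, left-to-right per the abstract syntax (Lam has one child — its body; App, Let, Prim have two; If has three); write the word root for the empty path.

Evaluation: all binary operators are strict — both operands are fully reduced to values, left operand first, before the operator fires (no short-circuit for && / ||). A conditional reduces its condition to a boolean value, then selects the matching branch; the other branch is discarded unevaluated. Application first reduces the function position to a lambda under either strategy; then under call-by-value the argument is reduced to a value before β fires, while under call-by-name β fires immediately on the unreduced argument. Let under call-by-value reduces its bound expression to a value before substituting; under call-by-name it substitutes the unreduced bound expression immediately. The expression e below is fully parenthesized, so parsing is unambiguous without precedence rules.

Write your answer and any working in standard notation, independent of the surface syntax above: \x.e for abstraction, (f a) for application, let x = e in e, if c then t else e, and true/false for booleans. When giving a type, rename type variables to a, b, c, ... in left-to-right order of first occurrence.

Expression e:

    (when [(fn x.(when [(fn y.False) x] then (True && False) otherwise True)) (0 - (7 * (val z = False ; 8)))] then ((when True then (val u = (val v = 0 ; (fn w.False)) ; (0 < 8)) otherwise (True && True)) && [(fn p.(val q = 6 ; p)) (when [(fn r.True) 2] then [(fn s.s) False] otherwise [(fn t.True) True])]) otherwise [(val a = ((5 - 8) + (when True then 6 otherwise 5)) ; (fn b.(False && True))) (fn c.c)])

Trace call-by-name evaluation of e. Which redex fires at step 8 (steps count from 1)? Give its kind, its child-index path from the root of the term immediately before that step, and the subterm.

Derivation:
step 0: (if ((\x.(if ((\y.false) x) then (true && false) else true)) (0 - (7 * (let z = false in 8)))) then ((if true then (let u = (let v = 0 in (\w.false)) in (0 < 8)) else (true && true)) && ((\p.(let q = 6 in p)) (if ((\r.true) 2) then ((\s.s) false) else ((\t.true) true)))) else ((let a = ((5 - 8) + (if true then 6 else 5)) in (\b.(false && true))) (\c.c)))
step 1: [beta@0] (if (if ((\y.false) (0 - (7 * (let z = false in 8)))) then (true && false) else true) then ((if true then (let u = (let v = 0 in (\w.false)) in (0 < 8)) else (true && true)) && ((\p.(let q = 6 in p)) (if ((\r.true) 2) then ((\s.s) false) else ((\t.true) true)))) else ((let a = ((5 - 8) + (if true then 6 else 5)) in (\b.(false && true))) (\c.c)))
step 2: [beta@0.0] (if (if false then (true && false) else true) then ((if true then (let u = (let v = 0 in (\w.false)) in (0 < 8)) else (true && true)) && ((\p.(let q = 6 in p)) (if ((\r.true) 2) then ((\s.s) false) else ((\t.true) true)))) else ((let a = ((5 - 8) + (if true then 6 else 5)) in (\b.(false && true))) (\c.c)))
step 3: [if@0] (if true then ((if true then (let u = (let v = 0 in (\w.false)) in (0 < 8)) else (true && true)) && ((\p.(let q = 6 in p)) (if ((\r.true) 2) then ((\s.s) false) else ((\t.true) true)))) else ((let a = ((5 - 8) + (if true then 6 else 5)) in (\b.(false && true))) (\c.c)))
step 4: [if@root] ((if true then (let u = (let v = 0 in (\w.false)) in (0 < 8)) else (true && true)) && ((\p.(let q = 6 in p)) (if ((\r.true) 2) then ((\s.s) false) else ((\t.true) true))))
step 5: [if@0] ((let u = (let v = 0 in (\w.false)) in (0 < 8)) && ((\p.(let q = 6 in p)) (if ((\r.true) 2) then ((\s.s) false) else ((\t.true) true))))
step 6: [let@0] ((0 < 8) && ((\p.(let q = 6 in p)) (if ((\r.true) 2) then ((\s.s) false) else ((\t.true) true))))
step 7: [delta@0] (true && ((\p.(let q = 6 in p)) (if ((\r.true) 2) then ((\s.s) false) else ((\t.true) true))))
step 8: [beta@1] (true && (let q = 6 in (if ((\r.true) 2) then ((\s.s) false) else ((\t.true) true))))

Answer: beta at 1 : ((\p.(let q = 6 in p)) (if ((\r.true) 2) then ((\s.s) false) else ((\t.true) true)))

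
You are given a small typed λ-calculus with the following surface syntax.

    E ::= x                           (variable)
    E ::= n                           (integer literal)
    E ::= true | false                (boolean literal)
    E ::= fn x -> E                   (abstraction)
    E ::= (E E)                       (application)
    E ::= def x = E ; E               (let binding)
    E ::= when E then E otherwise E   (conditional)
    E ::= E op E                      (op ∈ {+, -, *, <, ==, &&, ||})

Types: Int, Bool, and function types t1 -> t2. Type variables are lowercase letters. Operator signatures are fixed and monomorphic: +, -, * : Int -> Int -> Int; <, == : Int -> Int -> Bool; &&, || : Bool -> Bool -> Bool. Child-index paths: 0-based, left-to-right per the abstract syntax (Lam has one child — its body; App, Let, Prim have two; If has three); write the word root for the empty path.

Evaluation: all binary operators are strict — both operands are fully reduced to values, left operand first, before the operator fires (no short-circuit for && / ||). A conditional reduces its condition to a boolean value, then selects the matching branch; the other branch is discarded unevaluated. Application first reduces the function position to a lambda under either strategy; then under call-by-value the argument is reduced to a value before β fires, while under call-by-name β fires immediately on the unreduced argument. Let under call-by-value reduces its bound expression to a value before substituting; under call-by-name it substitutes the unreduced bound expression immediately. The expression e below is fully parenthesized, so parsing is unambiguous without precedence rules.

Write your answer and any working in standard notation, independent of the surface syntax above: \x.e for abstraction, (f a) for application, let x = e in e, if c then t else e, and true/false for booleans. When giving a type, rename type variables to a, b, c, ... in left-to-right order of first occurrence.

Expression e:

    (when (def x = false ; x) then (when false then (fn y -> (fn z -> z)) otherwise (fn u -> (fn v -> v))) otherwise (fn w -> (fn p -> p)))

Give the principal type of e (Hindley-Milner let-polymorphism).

Answer: a -> b -> b

Working:
let x : Bool
x : Bool
  unify Bool ~ Bool
  unify Bool ~ Bool
z : b
\z._ : b -> b
\y._ : a -> b -> b
v : d
\v._ : d -> d
\u._ : c -> d -> d
  unify a -> b -> b ~ c -> d -> d
  unify a ~ c
  unify b -> b ~ d -> d
  unify b ~ d
  unify d ~ d
p : f
\p._ : f -> f
\w._ : e -> f -> f
  unify c -> d -> d ~ e -> f -> f
  unify c ~ e
  unify d -> d ~ f -> f
  unify d ~ f
  unify f ~ f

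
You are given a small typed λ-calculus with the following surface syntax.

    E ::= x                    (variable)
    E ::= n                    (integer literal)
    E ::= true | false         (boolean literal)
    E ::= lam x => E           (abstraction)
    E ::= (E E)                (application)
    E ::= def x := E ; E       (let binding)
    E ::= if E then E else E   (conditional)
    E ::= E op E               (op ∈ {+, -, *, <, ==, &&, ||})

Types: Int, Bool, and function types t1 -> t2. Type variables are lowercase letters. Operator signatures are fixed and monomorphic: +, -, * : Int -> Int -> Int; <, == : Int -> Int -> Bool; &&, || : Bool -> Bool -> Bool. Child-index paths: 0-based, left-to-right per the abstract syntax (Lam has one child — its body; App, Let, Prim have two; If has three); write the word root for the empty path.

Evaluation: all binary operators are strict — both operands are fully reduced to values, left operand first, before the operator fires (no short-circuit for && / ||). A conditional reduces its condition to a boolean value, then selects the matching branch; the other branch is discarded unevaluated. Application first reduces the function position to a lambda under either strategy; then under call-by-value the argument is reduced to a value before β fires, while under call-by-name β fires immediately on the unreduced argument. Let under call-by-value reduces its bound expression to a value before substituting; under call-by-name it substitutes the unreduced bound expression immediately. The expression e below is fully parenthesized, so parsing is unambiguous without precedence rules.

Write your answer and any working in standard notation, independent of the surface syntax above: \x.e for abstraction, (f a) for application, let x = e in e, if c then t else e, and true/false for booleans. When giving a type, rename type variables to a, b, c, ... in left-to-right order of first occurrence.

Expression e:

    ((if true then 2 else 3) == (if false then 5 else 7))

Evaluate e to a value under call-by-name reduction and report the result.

Trace:
step 0: ((if true then 2 else 3) == (if false then 5 else 7))
step 1: [if@0] (2 == (if false then 5 else 7))
step 2: [if@1] (2 == 7)
step 3: [delta@root] false

Answer: false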